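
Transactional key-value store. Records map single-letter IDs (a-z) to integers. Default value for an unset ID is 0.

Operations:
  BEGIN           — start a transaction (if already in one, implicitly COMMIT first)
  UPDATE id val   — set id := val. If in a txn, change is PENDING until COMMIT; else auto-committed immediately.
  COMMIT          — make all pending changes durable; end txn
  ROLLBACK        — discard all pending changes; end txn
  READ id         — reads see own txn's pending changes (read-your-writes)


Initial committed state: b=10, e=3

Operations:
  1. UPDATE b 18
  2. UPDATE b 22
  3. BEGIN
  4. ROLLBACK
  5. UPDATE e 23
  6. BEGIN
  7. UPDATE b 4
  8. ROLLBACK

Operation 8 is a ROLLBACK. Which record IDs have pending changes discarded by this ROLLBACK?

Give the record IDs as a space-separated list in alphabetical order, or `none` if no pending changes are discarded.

Initial committed: {b=10, e=3}
Op 1: UPDATE b=18 (auto-commit; committed b=18)
Op 2: UPDATE b=22 (auto-commit; committed b=22)
Op 3: BEGIN: in_txn=True, pending={}
Op 4: ROLLBACK: discarded pending []; in_txn=False
Op 5: UPDATE e=23 (auto-commit; committed e=23)
Op 6: BEGIN: in_txn=True, pending={}
Op 7: UPDATE b=4 (pending; pending now {b=4})
Op 8: ROLLBACK: discarded pending ['b']; in_txn=False
ROLLBACK at op 8 discards: ['b']

Answer: b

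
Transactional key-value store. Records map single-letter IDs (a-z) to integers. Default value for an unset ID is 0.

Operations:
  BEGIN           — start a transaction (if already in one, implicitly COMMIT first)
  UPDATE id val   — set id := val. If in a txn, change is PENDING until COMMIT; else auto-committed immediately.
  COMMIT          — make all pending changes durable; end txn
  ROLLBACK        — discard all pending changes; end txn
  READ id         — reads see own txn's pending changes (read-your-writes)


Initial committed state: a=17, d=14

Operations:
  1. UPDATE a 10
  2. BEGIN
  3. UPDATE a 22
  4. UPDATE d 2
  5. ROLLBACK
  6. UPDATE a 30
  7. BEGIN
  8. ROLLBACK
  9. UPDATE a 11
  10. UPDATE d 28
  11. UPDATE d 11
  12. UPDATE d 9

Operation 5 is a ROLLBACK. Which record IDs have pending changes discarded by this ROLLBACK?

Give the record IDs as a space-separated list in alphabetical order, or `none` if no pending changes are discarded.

Answer: a d

Derivation:
Initial committed: {a=17, d=14}
Op 1: UPDATE a=10 (auto-commit; committed a=10)
Op 2: BEGIN: in_txn=True, pending={}
Op 3: UPDATE a=22 (pending; pending now {a=22})
Op 4: UPDATE d=2 (pending; pending now {a=22, d=2})
Op 5: ROLLBACK: discarded pending ['a', 'd']; in_txn=False
Op 6: UPDATE a=30 (auto-commit; committed a=30)
Op 7: BEGIN: in_txn=True, pending={}
Op 8: ROLLBACK: discarded pending []; in_txn=False
Op 9: UPDATE a=11 (auto-commit; committed a=11)
Op 10: UPDATE d=28 (auto-commit; committed d=28)
Op 11: UPDATE d=11 (auto-commit; committed d=11)
Op 12: UPDATE d=9 (auto-commit; committed d=9)
ROLLBACK at op 5 discards: ['a', 'd']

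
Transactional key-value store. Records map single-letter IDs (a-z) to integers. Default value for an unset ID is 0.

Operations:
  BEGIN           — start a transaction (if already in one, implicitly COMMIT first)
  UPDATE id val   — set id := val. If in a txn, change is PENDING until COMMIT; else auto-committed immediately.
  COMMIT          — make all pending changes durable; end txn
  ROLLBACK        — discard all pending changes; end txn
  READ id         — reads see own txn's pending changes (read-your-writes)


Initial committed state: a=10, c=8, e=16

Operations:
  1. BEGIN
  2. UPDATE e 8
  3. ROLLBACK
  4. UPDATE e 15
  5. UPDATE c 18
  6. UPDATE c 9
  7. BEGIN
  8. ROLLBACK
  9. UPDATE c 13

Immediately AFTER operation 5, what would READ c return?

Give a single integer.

Answer: 18

Derivation:
Initial committed: {a=10, c=8, e=16}
Op 1: BEGIN: in_txn=True, pending={}
Op 2: UPDATE e=8 (pending; pending now {e=8})
Op 3: ROLLBACK: discarded pending ['e']; in_txn=False
Op 4: UPDATE e=15 (auto-commit; committed e=15)
Op 5: UPDATE c=18 (auto-commit; committed c=18)
After op 5: visible(c) = 18 (pending={}, committed={a=10, c=18, e=15})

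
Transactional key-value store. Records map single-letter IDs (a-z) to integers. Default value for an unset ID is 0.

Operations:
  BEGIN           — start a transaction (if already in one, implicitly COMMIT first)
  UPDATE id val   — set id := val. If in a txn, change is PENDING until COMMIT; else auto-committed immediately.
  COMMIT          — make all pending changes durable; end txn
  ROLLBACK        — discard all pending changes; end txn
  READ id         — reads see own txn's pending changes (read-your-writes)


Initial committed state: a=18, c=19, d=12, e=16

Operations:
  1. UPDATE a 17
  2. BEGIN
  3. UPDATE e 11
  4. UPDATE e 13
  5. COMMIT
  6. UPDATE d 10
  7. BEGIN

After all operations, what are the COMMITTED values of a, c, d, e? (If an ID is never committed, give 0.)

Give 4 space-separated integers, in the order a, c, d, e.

Answer: 17 19 10 13

Derivation:
Initial committed: {a=18, c=19, d=12, e=16}
Op 1: UPDATE a=17 (auto-commit; committed a=17)
Op 2: BEGIN: in_txn=True, pending={}
Op 3: UPDATE e=11 (pending; pending now {e=11})
Op 4: UPDATE e=13 (pending; pending now {e=13})
Op 5: COMMIT: merged ['e'] into committed; committed now {a=17, c=19, d=12, e=13}
Op 6: UPDATE d=10 (auto-commit; committed d=10)
Op 7: BEGIN: in_txn=True, pending={}
Final committed: {a=17, c=19, d=10, e=13}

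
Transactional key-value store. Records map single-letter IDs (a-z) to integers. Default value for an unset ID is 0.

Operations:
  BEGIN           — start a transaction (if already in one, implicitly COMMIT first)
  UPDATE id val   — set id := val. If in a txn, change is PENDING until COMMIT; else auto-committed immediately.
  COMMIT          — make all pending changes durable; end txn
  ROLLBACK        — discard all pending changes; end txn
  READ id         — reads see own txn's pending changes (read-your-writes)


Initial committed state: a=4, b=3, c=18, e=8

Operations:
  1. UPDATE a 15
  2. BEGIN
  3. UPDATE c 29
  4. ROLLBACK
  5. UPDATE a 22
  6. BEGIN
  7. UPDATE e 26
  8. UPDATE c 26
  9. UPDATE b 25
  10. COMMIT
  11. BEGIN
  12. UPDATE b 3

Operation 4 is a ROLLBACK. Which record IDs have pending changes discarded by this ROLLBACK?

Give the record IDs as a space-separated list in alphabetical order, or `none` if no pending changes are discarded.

Answer: c

Derivation:
Initial committed: {a=4, b=3, c=18, e=8}
Op 1: UPDATE a=15 (auto-commit; committed a=15)
Op 2: BEGIN: in_txn=True, pending={}
Op 3: UPDATE c=29 (pending; pending now {c=29})
Op 4: ROLLBACK: discarded pending ['c']; in_txn=False
Op 5: UPDATE a=22 (auto-commit; committed a=22)
Op 6: BEGIN: in_txn=True, pending={}
Op 7: UPDATE e=26 (pending; pending now {e=26})
Op 8: UPDATE c=26 (pending; pending now {c=26, e=26})
Op 9: UPDATE b=25 (pending; pending now {b=25, c=26, e=26})
Op 10: COMMIT: merged ['b', 'c', 'e'] into committed; committed now {a=22, b=25, c=26, e=26}
Op 11: BEGIN: in_txn=True, pending={}
Op 12: UPDATE b=3 (pending; pending now {b=3})
ROLLBACK at op 4 discards: ['c']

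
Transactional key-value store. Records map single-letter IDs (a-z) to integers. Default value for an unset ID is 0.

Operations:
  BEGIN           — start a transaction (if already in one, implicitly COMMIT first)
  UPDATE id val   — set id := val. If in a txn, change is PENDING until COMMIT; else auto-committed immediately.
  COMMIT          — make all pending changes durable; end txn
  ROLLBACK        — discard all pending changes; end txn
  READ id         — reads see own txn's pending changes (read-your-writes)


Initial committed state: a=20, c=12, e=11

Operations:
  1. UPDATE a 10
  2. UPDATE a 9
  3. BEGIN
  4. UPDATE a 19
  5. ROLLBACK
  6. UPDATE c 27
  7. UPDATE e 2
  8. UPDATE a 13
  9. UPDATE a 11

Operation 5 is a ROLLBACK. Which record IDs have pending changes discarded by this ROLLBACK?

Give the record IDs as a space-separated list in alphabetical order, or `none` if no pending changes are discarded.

Initial committed: {a=20, c=12, e=11}
Op 1: UPDATE a=10 (auto-commit; committed a=10)
Op 2: UPDATE a=9 (auto-commit; committed a=9)
Op 3: BEGIN: in_txn=True, pending={}
Op 4: UPDATE a=19 (pending; pending now {a=19})
Op 5: ROLLBACK: discarded pending ['a']; in_txn=False
Op 6: UPDATE c=27 (auto-commit; committed c=27)
Op 7: UPDATE e=2 (auto-commit; committed e=2)
Op 8: UPDATE a=13 (auto-commit; committed a=13)
Op 9: UPDATE a=11 (auto-commit; committed a=11)
ROLLBACK at op 5 discards: ['a']

Answer: a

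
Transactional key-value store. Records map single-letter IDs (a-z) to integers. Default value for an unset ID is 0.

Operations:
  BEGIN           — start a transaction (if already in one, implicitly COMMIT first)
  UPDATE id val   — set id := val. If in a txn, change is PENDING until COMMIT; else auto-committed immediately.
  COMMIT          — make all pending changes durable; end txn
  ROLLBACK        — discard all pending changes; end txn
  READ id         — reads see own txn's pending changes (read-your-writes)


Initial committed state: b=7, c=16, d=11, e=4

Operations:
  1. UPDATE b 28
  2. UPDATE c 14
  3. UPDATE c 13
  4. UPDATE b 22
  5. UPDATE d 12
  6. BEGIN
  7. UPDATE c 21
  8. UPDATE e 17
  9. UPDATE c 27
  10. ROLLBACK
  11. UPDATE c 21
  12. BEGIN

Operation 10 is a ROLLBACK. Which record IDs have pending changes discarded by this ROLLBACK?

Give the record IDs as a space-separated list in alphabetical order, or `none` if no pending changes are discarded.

Answer: c e

Derivation:
Initial committed: {b=7, c=16, d=11, e=4}
Op 1: UPDATE b=28 (auto-commit; committed b=28)
Op 2: UPDATE c=14 (auto-commit; committed c=14)
Op 3: UPDATE c=13 (auto-commit; committed c=13)
Op 4: UPDATE b=22 (auto-commit; committed b=22)
Op 5: UPDATE d=12 (auto-commit; committed d=12)
Op 6: BEGIN: in_txn=True, pending={}
Op 7: UPDATE c=21 (pending; pending now {c=21})
Op 8: UPDATE e=17 (pending; pending now {c=21, e=17})
Op 9: UPDATE c=27 (pending; pending now {c=27, e=17})
Op 10: ROLLBACK: discarded pending ['c', 'e']; in_txn=False
Op 11: UPDATE c=21 (auto-commit; committed c=21)
Op 12: BEGIN: in_txn=True, pending={}
ROLLBACK at op 10 discards: ['c', 'e']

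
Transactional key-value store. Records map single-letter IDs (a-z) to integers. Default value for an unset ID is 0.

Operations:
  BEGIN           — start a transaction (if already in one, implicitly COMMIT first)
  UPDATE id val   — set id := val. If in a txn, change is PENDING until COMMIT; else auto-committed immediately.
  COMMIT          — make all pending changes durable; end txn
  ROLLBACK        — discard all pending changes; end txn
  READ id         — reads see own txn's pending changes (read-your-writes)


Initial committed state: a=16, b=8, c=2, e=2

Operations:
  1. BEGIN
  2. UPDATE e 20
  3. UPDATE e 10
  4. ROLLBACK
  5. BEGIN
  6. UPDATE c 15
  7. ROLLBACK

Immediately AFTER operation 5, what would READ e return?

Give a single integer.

Answer: 2

Derivation:
Initial committed: {a=16, b=8, c=2, e=2}
Op 1: BEGIN: in_txn=True, pending={}
Op 2: UPDATE e=20 (pending; pending now {e=20})
Op 3: UPDATE e=10 (pending; pending now {e=10})
Op 4: ROLLBACK: discarded pending ['e']; in_txn=False
Op 5: BEGIN: in_txn=True, pending={}
After op 5: visible(e) = 2 (pending={}, committed={a=16, b=8, c=2, e=2})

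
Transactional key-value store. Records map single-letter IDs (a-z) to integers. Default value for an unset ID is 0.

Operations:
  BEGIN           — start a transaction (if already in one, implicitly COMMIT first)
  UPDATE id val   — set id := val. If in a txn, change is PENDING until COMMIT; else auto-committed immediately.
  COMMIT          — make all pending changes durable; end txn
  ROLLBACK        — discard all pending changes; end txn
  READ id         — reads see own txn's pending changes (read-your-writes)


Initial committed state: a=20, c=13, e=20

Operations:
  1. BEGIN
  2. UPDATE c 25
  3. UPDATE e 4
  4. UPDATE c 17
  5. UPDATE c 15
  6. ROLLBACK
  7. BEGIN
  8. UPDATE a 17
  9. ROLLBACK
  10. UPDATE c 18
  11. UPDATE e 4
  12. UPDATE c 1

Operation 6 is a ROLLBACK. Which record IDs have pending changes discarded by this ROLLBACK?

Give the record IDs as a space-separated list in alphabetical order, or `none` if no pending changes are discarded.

Initial committed: {a=20, c=13, e=20}
Op 1: BEGIN: in_txn=True, pending={}
Op 2: UPDATE c=25 (pending; pending now {c=25})
Op 3: UPDATE e=4 (pending; pending now {c=25, e=4})
Op 4: UPDATE c=17 (pending; pending now {c=17, e=4})
Op 5: UPDATE c=15 (pending; pending now {c=15, e=4})
Op 6: ROLLBACK: discarded pending ['c', 'e']; in_txn=False
Op 7: BEGIN: in_txn=True, pending={}
Op 8: UPDATE a=17 (pending; pending now {a=17})
Op 9: ROLLBACK: discarded pending ['a']; in_txn=False
Op 10: UPDATE c=18 (auto-commit; committed c=18)
Op 11: UPDATE e=4 (auto-commit; committed e=4)
Op 12: UPDATE c=1 (auto-commit; committed c=1)
ROLLBACK at op 6 discards: ['c', 'e']

Answer: c e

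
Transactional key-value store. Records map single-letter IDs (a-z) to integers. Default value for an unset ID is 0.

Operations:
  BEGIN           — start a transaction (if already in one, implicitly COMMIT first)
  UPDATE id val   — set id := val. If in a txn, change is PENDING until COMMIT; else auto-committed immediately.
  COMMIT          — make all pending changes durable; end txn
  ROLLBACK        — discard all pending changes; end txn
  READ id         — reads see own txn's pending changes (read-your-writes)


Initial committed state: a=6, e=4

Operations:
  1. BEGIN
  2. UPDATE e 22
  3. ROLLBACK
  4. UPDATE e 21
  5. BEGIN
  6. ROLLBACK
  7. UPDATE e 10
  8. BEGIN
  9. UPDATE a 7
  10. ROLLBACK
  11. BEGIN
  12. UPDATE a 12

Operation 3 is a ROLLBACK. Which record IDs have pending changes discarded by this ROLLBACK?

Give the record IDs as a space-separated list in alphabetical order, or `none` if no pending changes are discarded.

Answer: e

Derivation:
Initial committed: {a=6, e=4}
Op 1: BEGIN: in_txn=True, pending={}
Op 2: UPDATE e=22 (pending; pending now {e=22})
Op 3: ROLLBACK: discarded pending ['e']; in_txn=False
Op 4: UPDATE e=21 (auto-commit; committed e=21)
Op 5: BEGIN: in_txn=True, pending={}
Op 6: ROLLBACK: discarded pending []; in_txn=False
Op 7: UPDATE e=10 (auto-commit; committed e=10)
Op 8: BEGIN: in_txn=True, pending={}
Op 9: UPDATE a=7 (pending; pending now {a=7})
Op 10: ROLLBACK: discarded pending ['a']; in_txn=False
Op 11: BEGIN: in_txn=True, pending={}
Op 12: UPDATE a=12 (pending; pending now {a=12})
ROLLBACK at op 3 discards: ['e']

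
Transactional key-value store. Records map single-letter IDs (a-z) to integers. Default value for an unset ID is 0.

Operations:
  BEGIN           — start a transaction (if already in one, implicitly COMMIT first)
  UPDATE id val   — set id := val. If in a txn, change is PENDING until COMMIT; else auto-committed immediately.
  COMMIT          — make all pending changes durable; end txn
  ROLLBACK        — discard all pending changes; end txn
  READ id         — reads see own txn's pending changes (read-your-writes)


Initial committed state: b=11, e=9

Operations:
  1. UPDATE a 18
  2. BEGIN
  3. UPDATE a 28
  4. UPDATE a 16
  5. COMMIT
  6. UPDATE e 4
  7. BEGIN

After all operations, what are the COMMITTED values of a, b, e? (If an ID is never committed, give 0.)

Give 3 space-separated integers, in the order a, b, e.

Initial committed: {b=11, e=9}
Op 1: UPDATE a=18 (auto-commit; committed a=18)
Op 2: BEGIN: in_txn=True, pending={}
Op 3: UPDATE a=28 (pending; pending now {a=28})
Op 4: UPDATE a=16 (pending; pending now {a=16})
Op 5: COMMIT: merged ['a'] into committed; committed now {a=16, b=11, e=9}
Op 6: UPDATE e=4 (auto-commit; committed e=4)
Op 7: BEGIN: in_txn=True, pending={}
Final committed: {a=16, b=11, e=4}

Answer: 16 11 4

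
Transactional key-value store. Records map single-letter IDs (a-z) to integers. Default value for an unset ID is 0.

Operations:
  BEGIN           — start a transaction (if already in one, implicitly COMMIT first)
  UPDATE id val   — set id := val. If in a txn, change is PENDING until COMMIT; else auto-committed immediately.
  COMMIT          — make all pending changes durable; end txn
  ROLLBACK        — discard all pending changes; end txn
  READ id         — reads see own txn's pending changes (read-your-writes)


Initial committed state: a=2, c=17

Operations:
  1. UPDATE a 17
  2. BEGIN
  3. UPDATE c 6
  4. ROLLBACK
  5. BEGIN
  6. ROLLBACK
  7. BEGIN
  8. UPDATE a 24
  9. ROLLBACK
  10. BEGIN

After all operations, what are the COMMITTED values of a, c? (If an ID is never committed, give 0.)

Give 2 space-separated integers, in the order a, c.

Answer: 17 17

Derivation:
Initial committed: {a=2, c=17}
Op 1: UPDATE a=17 (auto-commit; committed a=17)
Op 2: BEGIN: in_txn=True, pending={}
Op 3: UPDATE c=6 (pending; pending now {c=6})
Op 4: ROLLBACK: discarded pending ['c']; in_txn=False
Op 5: BEGIN: in_txn=True, pending={}
Op 6: ROLLBACK: discarded pending []; in_txn=False
Op 7: BEGIN: in_txn=True, pending={}
Op 8: UPDATE a=24 (pending; pending now {a=24})
Op 9: ROLLBACK: discarded pending ['a']; in_txn=False
Op 10: BEGIN: in_txn=True, pending={}
Final committed: {a=17, c=17}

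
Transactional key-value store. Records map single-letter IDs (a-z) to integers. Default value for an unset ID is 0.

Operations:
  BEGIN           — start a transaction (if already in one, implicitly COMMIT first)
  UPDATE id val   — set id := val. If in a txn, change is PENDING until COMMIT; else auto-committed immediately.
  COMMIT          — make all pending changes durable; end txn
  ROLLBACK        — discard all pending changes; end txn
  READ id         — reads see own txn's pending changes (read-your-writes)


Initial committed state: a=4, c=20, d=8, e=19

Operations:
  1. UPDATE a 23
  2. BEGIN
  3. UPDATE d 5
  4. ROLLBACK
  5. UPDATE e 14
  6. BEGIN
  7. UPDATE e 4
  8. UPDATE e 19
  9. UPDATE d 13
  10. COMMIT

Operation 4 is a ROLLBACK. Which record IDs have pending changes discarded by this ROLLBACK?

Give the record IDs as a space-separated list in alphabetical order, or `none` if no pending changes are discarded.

Answer: d

Derivation:
Initial committed: {a=4, c=20, d=8, e=19}
Op 1: UPDATE a=23 (auto-commit; committed a=23)
Op 2: BEGIN: in_txn=True, pending={}
Op 3: UPDATE d=5 (pending; pending now {d=5})
Op 4: ROLLBACK: discarded pending ['d']; in_txn=False
Op 5: UPDATE e=14 (auto-commit; committed e=14)
Op 6: BEGIN: in_txn=True, pending={}
Op 7: UPDATE e=4 (pending; pending now {e=4})
Op 8: UPDATE e=19 (pending; pending now {e=19})
Op 9: UPDATE d=13 (pending; pending now {d=13, e=19})
Op 10: COMMIT: merged ['d', 'e'] into committed; committed now {a=23, c=20, d=13, e=19}
ROLLBACK at op 4 discards: ['d']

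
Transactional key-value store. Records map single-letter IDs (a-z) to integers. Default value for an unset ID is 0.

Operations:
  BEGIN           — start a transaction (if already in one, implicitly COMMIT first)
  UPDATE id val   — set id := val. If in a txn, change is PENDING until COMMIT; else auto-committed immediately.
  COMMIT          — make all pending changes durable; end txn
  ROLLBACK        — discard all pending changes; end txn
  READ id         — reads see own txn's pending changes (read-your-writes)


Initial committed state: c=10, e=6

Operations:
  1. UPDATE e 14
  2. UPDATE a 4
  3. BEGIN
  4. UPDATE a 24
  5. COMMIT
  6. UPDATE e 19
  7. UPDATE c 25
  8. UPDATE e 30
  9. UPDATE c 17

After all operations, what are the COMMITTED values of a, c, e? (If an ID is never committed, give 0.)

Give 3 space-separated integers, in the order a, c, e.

Initial committed: {c=10, e=6}
Op 1: UPDATE e=14 (auto-commit; committed e=14)
Op 2: UPDATE a=4 (auto-commit; committed a=4)
Op 3: BEGIN: in_txn=True, pending={}
Op 4: UPDATE a=24 (pending; pending now {a=24})
Op 5: COMMIT: merged ['a'] into committed; committed now {a=24, c=10, e=14}
Op 6: UPDATE e=19 (auto-commit; committed e=19)
Op 7: UPDATE c=25 (auto-commit; committed c=25)
Op 8: UPDATE e=30 (auto-commit; committed e=30)
Op 9: UPDATE c=17 (auto-commit; committed c=17)
Final committed: {a=24, c=17, e=30}

Answer: 24 17 30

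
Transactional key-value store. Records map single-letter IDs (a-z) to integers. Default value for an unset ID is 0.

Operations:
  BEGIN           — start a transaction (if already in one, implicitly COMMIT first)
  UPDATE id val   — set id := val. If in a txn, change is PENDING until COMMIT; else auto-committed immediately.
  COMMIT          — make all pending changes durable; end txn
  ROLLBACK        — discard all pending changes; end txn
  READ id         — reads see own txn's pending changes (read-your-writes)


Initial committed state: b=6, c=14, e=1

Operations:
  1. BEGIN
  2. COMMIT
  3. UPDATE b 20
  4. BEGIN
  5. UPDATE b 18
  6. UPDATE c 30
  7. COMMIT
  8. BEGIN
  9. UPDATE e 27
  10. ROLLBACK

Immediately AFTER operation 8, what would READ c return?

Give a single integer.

Answer: 30

Derivation:
Initial committed: {b=6, c=14, e=1}
Op 1: BEGIN: in_txn=True, pending={}
Op 2: COMMIT: merged [] into committed; committed now {b=6, c=14, e=1}
Op 3: UPDATE b=20 (auto-commit; committed b=20)
Op 4: BEGIN: in_txn=True, pending={}
Op 5: UPDATE b=18 (pending; pending now {b=18})
Op 6: UPDATE c=30 (pending; pending now {b=18, c=30})
Op 7: COMMIT: merged ['b', 'c'] into committed; committed now {b=18, c=30, e=1}
Op 8: BEGIN: in_txn=True, pending={}
After op 8: visible(c) = 30 (pending={}, committed={b=18, c=30, e=1})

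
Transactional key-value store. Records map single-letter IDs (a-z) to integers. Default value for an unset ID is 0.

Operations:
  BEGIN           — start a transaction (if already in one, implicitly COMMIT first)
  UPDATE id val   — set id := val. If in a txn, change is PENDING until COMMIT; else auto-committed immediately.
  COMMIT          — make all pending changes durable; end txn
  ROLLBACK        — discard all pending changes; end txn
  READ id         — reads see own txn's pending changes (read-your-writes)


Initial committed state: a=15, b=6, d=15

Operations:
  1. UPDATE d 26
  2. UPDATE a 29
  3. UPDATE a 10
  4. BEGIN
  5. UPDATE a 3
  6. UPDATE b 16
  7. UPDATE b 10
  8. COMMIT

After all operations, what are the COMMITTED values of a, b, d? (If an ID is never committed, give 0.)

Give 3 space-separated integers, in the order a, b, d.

Initial committed: {a=15, b=6, d=15}
Op 1: UPDATE d=26 (auto-commit; committed d=26)
Op 2: UPDATE a=29 (auto-commit; committed a=29)
Op 3: UPDATE a=10 (auto-commit; committed a=10)
Op 4: BEGIN: in_txn=True, pending={}
Op 5: UPDATE a=3 (pending; pending now {a=3})
Op 6: UPDATE b=16 (pending; pending now {a=3, b=16})
Op 7: UPDATE b=10 (pending; pending now {a=3, b=10})
Op 8: COMMIT: merged ['a', 'b'] into committed; committed now {a=3, b=10, d=26}
Final committed: {a=3, b=10, d=26}

Answer: 3 10 26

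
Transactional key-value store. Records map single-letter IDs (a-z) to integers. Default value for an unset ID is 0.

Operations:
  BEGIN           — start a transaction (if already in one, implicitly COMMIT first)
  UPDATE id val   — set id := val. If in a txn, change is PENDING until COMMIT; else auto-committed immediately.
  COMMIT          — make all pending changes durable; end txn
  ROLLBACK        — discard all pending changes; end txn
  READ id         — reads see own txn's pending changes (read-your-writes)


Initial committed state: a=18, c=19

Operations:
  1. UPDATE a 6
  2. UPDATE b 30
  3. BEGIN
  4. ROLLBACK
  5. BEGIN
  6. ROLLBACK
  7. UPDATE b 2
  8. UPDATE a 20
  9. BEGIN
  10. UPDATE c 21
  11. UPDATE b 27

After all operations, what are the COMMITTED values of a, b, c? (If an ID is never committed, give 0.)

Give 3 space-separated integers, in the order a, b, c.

Answer: 20 2 19

Derivation:
Initial committed: {a=18, c=19}
Op 1: UPDATE a=6 (auto-commit; committed a=6)
Op 2: UPDATE b=30 (auto-commit; committed b=30)
Op 3: BEGIN: in_txn=True, pending={}
Op 4: ROLLBACK: discarded pending []; in_txn=False
Op 5: BEGIN: in_txn=True, pending={}
Op 6: ROLLBACK: discarded pending []; in_txn=False
Op 7: UPDATE b=2 (auto-commit; committed b=2)
Op 8: UPDATE a=20 (auto-commit; committed a=20)
Op 9: BEGIN: in_txn=True, pending={}
Op 10: UPDATE c=21 (pending; pending now {c=21})
Op 11: UPDATE b=27 (pending; pending now {b=27, c=21})
Final committed: {a=20, b=2, c=19}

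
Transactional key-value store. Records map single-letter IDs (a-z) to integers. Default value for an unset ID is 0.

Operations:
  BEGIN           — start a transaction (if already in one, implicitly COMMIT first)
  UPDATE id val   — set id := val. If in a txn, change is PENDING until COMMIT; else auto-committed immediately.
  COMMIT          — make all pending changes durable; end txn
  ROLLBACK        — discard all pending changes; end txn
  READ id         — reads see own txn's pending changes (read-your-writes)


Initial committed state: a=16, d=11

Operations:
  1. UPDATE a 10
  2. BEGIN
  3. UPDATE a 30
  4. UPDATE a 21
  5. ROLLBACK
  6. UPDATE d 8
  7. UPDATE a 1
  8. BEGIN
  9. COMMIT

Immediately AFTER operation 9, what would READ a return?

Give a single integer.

Answer: 1

Derivation:
Initial committed: {a=16, d=11}
Op 1: UPDATE a=10 (auto-commit; committed a=10)
Op 2: BEGIN: in_txn=True, pending={}
Op 3: UPDATE a=30 (pending; pending now {a=30})
Op 4: UPDATE a=21 (pending; pending now {a=21})
Op 5: ROLLBACK: discarded pending ['a']; in_txn=False
Op 6: UPDATE d=8 (auto-commit; committed d=8)
Op 7: UPDATE a=1 (auto-commit; committed a=1)
Op 8: BEGIN: in_txn=True, pending={}
Op 9: COMMIT: merged [] into committed; committed now {a=1, d=8}
After op 9: visible(a) = 1 (pending={}, committed={a=1, d=8})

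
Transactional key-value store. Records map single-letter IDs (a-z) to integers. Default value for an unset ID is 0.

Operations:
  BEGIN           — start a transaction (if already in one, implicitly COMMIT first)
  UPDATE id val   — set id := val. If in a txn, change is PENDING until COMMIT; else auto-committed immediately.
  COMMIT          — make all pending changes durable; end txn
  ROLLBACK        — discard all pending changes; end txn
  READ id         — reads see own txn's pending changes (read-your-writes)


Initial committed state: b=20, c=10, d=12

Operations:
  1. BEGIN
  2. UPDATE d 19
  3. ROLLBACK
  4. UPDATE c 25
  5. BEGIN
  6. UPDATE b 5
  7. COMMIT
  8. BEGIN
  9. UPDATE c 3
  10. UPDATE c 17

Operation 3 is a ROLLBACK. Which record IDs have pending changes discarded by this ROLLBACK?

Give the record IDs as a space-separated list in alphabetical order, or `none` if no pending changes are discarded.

Initial committed: {b=20, c=10, d=12}
Op 1: BEGIN: in_txn=True, pending={}
Op 2: UPDATE d=19 (pending; pending now {d=19})
Op 3: ROLLBACK: discarded pending ['d']; in_txn=False
Op 4: UPDATE c=25 (auto-commit; committed c=25)
Op 5: BEGIN: in_txn=True, pending={}
Op 6: UPDATE b=5 (pending; pending now {b=5})
Op 7: COMMIT: merged ['b'] into committed; committed now {b=5, c=25, d=12}
Op 8: BEGIN: in_txn=True, pending={}
Op 9: UPDATE c=3 (pending; pending now {c=3})
Op 10: UPDATE c=17 (pending; pending now {c=17})
ROLLBACK at op 3 discards: ['d']

Answer: d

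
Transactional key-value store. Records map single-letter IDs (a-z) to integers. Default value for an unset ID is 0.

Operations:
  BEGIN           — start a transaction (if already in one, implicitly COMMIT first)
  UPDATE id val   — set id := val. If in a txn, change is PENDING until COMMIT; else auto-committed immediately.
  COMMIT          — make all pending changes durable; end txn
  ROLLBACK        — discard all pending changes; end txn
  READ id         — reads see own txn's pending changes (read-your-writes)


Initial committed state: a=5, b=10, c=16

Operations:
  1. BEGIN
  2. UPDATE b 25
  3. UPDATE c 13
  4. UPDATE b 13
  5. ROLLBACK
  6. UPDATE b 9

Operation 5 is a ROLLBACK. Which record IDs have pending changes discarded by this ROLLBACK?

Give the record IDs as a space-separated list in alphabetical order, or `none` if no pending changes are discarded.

Initial committed: {a=5, b=10, c=16}
Op 1: BEGIN: in_txn=True, pending={}
Op 2: UPDATE b=25 (pending; pending now {b=25})
Op 3: UPDATE c=13 (pending; pending now {b=25, c=13})
Op 4: UPDATE b=13 (pending; pending now {b=13, c=13})
Op 5: ROLLBACK: discarded pending ['b', 'c']; in_txn=False
Op 6: UPDATE b=9 (auto-commit; committed b=9)
ROLLBACK at op 5 discards: ['b', 'c']

Answer: b c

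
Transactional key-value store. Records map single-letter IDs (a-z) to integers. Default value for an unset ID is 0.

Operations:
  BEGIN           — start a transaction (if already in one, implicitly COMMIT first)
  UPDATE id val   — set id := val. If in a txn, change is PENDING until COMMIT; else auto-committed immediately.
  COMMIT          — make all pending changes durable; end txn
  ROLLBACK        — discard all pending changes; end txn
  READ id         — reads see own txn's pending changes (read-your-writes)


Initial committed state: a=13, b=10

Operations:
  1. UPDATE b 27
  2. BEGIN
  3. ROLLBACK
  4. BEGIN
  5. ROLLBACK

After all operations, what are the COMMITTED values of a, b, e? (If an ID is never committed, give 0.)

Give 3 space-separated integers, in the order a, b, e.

Initial committed: {a=13, b=10}
Op 1: UPDATE b=27 (auto-commit; committed b=27)
Op 2: BEGIN: in_txn=True, pending={}
Op 3: ROLLBACK: discarded pending []; in_txn=False
Op 4: BEGIN: in_txn=True, pending={}
Op 5: ROLLBACK: discarded pending []; in_txn=False
Final committed: {a=13, b=27}

Answer: 13 27 0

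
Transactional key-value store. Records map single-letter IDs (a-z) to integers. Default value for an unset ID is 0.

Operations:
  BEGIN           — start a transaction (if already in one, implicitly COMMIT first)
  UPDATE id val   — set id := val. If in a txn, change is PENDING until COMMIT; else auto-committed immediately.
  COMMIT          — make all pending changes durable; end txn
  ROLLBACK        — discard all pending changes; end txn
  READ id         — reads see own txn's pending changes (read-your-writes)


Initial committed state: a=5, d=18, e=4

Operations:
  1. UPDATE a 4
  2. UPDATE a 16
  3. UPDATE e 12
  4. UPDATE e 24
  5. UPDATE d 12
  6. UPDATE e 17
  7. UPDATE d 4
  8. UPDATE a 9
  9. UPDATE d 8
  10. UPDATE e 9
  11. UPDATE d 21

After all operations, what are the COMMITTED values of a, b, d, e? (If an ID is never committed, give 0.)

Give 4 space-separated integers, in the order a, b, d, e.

Answer: 9 0 21 9

Derivation:
Initial committed: {a=5, d=18, e=4}
Op 1: UPDATE a=4 (auto-commit; committed a=4)
Op 2: UPDATE a=16 (auto-commit; committed a=16)
Op 3: UPDATE e=12 (auto-commit; committed e=12)
Op 4: UPDATE e=24 (auto-commit; committed e=24)
Op 5: UPDATE d=12 (auto-commit; committed d=12)
Op 6: UPDATE e=17 (auto-commit; committed e=17)
Op 7: UPDATE d=4 (auto-commit; committed d=4)
Op 8: UPDATE a=9 (auto-commit; committed a=9)
Op 9: UPDATE d=8 (auto-commit; committed d=8)
Op 10: UPDATE e=9 (auto-commit; committed e=9)
Op 11: UPDATE d=21 (auto-commit; committed d=21)
Final committed: {a=9, d=21, e=9}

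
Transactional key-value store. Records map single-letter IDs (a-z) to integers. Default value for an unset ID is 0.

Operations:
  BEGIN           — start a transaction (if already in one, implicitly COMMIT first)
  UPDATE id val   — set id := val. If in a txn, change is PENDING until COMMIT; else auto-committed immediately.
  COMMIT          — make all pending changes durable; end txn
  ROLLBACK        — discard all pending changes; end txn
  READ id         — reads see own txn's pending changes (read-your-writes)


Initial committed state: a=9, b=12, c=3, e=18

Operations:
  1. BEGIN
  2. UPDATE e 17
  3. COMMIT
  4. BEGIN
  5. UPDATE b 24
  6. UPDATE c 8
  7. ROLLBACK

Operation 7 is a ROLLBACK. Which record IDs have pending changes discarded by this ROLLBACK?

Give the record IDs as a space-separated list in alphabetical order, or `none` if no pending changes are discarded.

Answer: b c

Derivation:
Initial committed: {a=9, b=12, c=3, e=18}
Op 1: BEGIN: in_txn=True, pending={}
Op 2: UPDATE e=17 (pending; pending now {e=17})
Op 3: COMMIT: merged ['e'] into committed; committed now {a=9, b=12, c=3, e=17}
Op 4: BEGIN: in_txn=True, pending={}
Op 5: UPDATE b=24 (pending; pending now {b=24})
Op 6: UPDATE c=8 (pending; pending now {b=24, c=8})
Op 7: ROLLBACK: discarded pending ['b', 'c']; in_txn=False
ROLLBACK at op 7 discards: ['b', 'c']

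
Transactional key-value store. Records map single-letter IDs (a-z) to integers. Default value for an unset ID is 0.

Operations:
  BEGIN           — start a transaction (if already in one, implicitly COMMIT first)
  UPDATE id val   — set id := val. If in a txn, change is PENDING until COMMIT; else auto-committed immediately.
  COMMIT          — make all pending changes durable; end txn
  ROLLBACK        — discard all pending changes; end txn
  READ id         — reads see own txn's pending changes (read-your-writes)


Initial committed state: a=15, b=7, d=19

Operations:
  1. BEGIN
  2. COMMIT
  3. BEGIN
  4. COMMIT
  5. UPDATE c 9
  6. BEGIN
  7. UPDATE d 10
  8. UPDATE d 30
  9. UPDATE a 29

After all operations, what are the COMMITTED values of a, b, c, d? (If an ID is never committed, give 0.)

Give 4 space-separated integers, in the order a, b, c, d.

Answer: 15 7 9 19

Derivation:
Initial committed: {a=15, b=7, d=19}
Op 1: BEGIN: in_txn=True, pending={}
Op 2: COMMIT: merged [] into committed; committed now {a=15, b=7, d=19}
Op 3: BEGIN: in_txn=True, pending={}
Op 4: COMMIT: merged [] into committed; committed now {a=15, b=7, d=19}
Op 5: UPDATE c=9 (auto-commit; committed c=9)
Op 6: BEGIN: in_txn=True, pending={}
Op 7: UPDATE d=10 (pending; pending now {d=10})
Op 8: UPDATE d=30 (pending; pending now {d=30})
Op 9: UPDATE a=29 (pending; pending now {a=29, d=30})
Final committed: {a=15, b=7, c=9, d=19}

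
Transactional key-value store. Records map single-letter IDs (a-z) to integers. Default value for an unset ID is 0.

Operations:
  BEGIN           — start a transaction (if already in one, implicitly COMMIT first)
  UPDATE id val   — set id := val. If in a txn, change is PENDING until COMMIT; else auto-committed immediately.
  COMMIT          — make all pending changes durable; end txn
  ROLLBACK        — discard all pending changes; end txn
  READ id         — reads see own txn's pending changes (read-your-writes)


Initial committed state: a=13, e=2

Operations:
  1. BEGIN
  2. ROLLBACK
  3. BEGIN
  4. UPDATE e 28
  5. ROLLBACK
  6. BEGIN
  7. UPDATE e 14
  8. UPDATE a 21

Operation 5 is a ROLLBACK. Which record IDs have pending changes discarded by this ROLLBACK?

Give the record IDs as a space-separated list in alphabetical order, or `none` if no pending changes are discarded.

Initial committed: {a=13, e=2}
Op 1: BEGIN: in_txn=True, pending={}
Op 2: ROLLBACK: discarded pending []; in_txn=False
Op 3: BEGIN: in_txn=True, pending={}
Op 4: UPDATE e=28 (pending; pending now {e=28})
Op 5: ROLLBACK: discarded pending ['e']; in_txn=False
Op 6: BEGIN: in_txn=True, pending={}
Op 7: UPDATE e=14 (pending; pending now {e=14})
Op 8: UPDATE a=21 (pending; pending now {a=21, e=14})
ROLLBACK at op 5 discards: ['e']

Answer: e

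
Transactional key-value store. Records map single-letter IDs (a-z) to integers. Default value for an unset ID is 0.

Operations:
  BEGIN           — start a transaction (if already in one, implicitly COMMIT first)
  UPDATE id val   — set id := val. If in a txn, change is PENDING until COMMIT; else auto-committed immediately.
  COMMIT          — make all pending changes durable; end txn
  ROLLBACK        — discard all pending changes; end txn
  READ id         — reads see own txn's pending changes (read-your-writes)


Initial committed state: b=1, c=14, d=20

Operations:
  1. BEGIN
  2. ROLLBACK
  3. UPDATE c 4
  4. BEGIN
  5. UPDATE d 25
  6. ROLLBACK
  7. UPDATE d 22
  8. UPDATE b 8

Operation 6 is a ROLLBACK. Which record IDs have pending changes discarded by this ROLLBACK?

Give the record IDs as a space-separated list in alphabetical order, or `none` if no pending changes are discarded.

Initial committed: {b=1, c=14, d=20}
Op 1: BEGIN: in_txn=True, pending={}
Op 2: ROLLBACK: discarded pending []; in_txn=False
Op 3: UPDATE c=4 (auto-commit; committed c=4)
Op 4: BEGIN: in_txn=True, pending={}
Op 5: UPDATE d=25 (pending; pending now {d=25})
Op 6: ROLLBACK: discarded pending ['d']; in_txn=False
Op 7: UPDATE d=22 (auto-commit; committed d=22)
Op 8: UPDATE b=8 (auto-commit; committed b=8)
ROLLBACK at op 6 discards: ['d']

Answer: d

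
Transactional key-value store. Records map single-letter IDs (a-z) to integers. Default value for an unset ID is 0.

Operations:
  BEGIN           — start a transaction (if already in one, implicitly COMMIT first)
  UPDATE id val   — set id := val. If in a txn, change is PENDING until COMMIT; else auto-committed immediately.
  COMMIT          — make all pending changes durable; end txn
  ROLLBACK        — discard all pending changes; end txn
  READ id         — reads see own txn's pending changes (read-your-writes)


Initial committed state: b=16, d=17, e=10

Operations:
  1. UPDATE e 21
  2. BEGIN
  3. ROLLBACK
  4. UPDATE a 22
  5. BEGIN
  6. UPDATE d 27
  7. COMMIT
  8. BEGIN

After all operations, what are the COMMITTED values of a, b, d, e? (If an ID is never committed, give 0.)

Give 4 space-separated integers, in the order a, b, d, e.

Answer: 22 16 27 21

Derivation:
Initial committed: {b=16, d=17, e=10}
Op 1: UPDATE e=21 (auto-commit; committed e=21)
Op 2: BEGIN: in_txn=True, pending={}
Op 3: ROLLBACK: discarded pending []; in_txn=False
Op 4: UPDATE a=22 (auto-commit; committed a=22)
Op 5: BEGIN: in_txn=True, pending={}
Op 6: UPDATE d=27 (pending; pending now {d=27})
Op 7: COMMIT: merged ['d'] into committed; committed now {a=22, b=16, d=27, e=21}
Op 8: BEGIN: in_txn=True, pending={}
Final committed: {a=22, b=16, d=27, e=21}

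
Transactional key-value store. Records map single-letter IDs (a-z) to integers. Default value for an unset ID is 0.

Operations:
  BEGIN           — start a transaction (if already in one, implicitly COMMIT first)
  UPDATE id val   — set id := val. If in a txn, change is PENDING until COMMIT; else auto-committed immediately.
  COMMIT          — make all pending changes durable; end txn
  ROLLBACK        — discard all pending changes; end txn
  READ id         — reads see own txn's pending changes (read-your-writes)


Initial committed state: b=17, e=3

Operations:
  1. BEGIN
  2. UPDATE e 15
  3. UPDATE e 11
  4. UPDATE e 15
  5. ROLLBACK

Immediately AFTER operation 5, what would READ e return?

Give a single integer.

Initial committed: {b=17, e=3}
Op 1: BEGIN: in_txn=True, pending={}
Op 2: UPDATE e=15 (pending; pending now {e=15})
Op 3: UPDATE e=11 (pending; pending now {e=11})
Op 4: UPDATE e=15 (pending; pending now {e=15})
Op 5: ROLLBACK: discarded pending ['e']; in_txn=False
After op 5: visible(e) = 3 (pending={}, committed={b=17, e=3})

Answer: 3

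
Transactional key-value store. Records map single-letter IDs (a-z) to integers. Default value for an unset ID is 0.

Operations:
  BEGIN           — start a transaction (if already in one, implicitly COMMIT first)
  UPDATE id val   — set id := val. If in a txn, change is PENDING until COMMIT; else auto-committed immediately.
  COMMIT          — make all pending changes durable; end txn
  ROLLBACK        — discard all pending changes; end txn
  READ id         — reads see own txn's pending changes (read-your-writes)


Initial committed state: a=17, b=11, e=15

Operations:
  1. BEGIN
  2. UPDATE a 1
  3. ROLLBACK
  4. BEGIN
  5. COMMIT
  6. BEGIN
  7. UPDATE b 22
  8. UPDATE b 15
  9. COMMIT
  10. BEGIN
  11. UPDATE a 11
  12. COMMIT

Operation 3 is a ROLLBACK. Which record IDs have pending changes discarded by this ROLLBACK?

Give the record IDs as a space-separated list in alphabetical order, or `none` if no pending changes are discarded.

Initial committed: {a=17, b=11, e=15}
Op 1: BEGIN: in_txn=True, pending={}
Op 2: UPDATE a=1 (pending; pending now {a=1})
Op 3: ROLLBACK: discarded pending ['a']; in_txn=False
Op 4: BEGIN: in_txn=True, pending={}
Op 5: COMMIT: merged [] into committed; committed now {a=17, b=11, e=15}
Op 6: BEGIN: in_txn=True, pending={}
Op 7: UPDATE b=22 (pending; pending now {b=22})
Op 8: UPDATE b=15 (pending; pending now {b=15})
Op 9: COMMIT: merged ['b'] into committed; committed now {a=17, b=15, e=15}
Op 10: BEGIN: in_txn=True, pending={}
Op 11: UPDATE a=11 (pending; pending now {a=11})
Op 12: COMMIT: merged ['a'] into committed; committed now {a=11, b=15, e=15}
ROLLBACK at op 3 discards: ['a']

Answer: a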